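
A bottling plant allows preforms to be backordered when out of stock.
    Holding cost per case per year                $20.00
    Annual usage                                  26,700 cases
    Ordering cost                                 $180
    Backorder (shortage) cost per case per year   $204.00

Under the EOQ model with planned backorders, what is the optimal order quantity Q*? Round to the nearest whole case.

Q* = √(2DS/H) · √((H + b)/b)
   = √(2 × 26,700 × 180 / 20) · √((20 + 204) / 204)
   = 693.253 × 1.0479 ≈ 726.44

726 cases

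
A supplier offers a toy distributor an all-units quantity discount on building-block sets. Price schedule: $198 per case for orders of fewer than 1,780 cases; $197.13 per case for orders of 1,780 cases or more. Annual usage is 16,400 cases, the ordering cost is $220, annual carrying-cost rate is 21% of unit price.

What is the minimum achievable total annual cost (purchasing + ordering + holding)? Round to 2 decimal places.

H₁ = 21%×$198 = $41.5800;  H₂ = 21%×$197.13 = $41.3973
EOQ₁ = √(2×16,400×220/41.5800) = 416.59  (< 1,780, feasible at tier 1)
EOQ₂ = √(2×16,400×220/41.3973) = 417.51  (< 1,780 → use Q = 1,780 at tier-2 price)
TC(tier 1 (EOQ₁), Q≈416.6) = $3,264,521.70
TC(tier 2, Q≈1,780.0) = $3,271,802.56
Minimum at tier 1 (EOQ₁): $3,264,521.70

$3,264,521.70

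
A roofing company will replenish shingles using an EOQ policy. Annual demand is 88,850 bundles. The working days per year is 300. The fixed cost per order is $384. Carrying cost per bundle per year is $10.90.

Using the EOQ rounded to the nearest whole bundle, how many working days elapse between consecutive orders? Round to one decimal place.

8.4 days

Optimal lot size Q* = (2 × 88,850 × $384 / $10.9)^½ ≈ 2,502.05 → Q = 2,502 bundles
T = Q/D × 300 days = 2,502/88,850 × 300 = 8.448 days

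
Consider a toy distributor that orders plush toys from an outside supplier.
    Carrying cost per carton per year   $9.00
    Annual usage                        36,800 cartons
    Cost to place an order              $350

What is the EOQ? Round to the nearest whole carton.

Q* = √(2·D·S / H) = √(2·36,800·350 / 9) = √2,862,222.2 ≈ 1,691.81

1,692 cartons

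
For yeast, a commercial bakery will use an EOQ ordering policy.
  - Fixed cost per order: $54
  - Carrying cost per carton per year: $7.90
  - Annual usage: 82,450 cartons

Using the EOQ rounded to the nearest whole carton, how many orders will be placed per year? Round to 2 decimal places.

77.64 orders per year

2DS/H = 2·82,450·54/7.9 = 1,127,164.56
EOQ = √1,127,164.56 ≈ 1,061.68 → Q = 1,062
N = D/Q = 82,450/1,062 ≈ 77.637 orders/yr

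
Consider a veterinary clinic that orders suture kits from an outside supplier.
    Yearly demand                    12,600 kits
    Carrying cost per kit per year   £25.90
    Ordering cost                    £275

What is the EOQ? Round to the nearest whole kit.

517 kits

Optimal lot size Q* = (2 × 12,600 × £275 / £25.9)^½ ≈ 517.27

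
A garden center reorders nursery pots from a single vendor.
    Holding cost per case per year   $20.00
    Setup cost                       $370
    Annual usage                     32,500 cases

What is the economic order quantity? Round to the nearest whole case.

Q* = √(2·D·S / H) = √(2·32,500·370 / 20) = √1,202,500.0 ≈ 1,096.59

1,097 cases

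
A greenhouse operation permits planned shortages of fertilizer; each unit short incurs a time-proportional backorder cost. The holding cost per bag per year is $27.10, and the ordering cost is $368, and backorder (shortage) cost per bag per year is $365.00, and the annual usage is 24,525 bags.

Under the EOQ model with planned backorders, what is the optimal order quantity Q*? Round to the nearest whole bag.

846 bags

Basic EOQ = √(2·24,525·368/27.1) = 816.129
Backorder adjustment √((H+b)/b) = √((27.1+365)/365) = 1.0365
Q* = 816.129 × 1.0365 ≈ 845.88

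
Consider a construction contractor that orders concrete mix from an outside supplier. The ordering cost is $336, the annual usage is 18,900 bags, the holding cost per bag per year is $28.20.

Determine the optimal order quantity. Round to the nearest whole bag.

671 bags

Q* = √(2·D·S / H) = √(2·18,900·336 / 28.2) = √450,383.0 ≈ 671.11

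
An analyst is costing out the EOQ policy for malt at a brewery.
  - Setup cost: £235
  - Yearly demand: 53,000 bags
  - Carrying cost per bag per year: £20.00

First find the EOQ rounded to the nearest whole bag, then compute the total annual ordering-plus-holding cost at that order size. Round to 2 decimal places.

2DS/H = 2·53,000·235/20 = 1,245,500.00
EOQ = √1,245,500.00 ≈ 1,116.02 → Q = 1,116 bags
Ordering: D/Q × S = 53,000/1,116 × £235 = £11,160.39
Holding:  Q/2 × H = 1,116/2 × £20 = £11,160.00
Total = £11,160.39 + £11,160.00 = £22,320.39

£22,320.39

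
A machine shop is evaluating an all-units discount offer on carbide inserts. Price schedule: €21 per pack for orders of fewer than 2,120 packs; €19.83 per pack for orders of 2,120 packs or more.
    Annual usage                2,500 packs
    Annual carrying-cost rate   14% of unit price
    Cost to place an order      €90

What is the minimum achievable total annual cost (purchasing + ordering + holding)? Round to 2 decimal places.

€52,623.90

H₁ = 14%×€21 = €2.9400;  H₂ = 14%×€19.83 = €2.7762
EOQ₁ = √(2×2,500×90/2.9400) = 391.23  (< 2,120, feasible at tier 1)
EOQ₂ = √(2×2,500×90/2.7762) = 402.61  (< 2,120 → use Q = 2,120 at tier-2 price)
TC(tier 1 (EOQ₁), Q≈391.2) = €53,650.22
TC(tier 2, Q≈2,120.0) = €52,623.90
Minimum at tier 2: €52,623.90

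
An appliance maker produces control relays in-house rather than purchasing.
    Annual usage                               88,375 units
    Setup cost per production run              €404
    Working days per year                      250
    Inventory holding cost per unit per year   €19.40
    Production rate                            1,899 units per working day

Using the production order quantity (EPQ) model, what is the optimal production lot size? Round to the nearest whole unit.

2,127 units

d = 88,375/250 = 353.5000 units/day;  effective holding cost H(1 − d/p) = 19.4·(1 − 353.5000/1899) = 15.78868
Q* = √(2DS / H_eff) = √(2·88,375·404 / 15.78868) ≈ 2,126.66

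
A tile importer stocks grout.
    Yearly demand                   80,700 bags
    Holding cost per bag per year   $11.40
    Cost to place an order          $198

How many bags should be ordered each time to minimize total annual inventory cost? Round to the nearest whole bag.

1,674 bags

Optimal lot size Q* = (2 × 80,700 × $198 / $11.4)^½ ≈ 1,674.29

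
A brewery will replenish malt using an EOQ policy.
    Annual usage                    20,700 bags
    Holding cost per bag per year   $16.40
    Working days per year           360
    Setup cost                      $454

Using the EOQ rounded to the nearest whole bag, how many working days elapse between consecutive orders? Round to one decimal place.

2DS/H = 2·20,700·454/16.4 = 1,146,073.17
EOQ = √1,146,073.17 ≈ 1,070.55 → Q = 1,071 bags
Days between orders = 360 / (D/Q) = 360 / 19.328 ≈ 18.626

18.6 days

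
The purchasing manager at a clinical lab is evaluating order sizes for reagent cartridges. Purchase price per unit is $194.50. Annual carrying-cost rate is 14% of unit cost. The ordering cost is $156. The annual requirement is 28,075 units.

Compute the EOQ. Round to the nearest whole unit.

567 units

H = i·C = 0.14 × $194.5 = $27.2300 per unit-year
2DS/H = 2·28,075·156/27.23 = 321,681.97
EOQ = √321,681.97 ≈ 567.17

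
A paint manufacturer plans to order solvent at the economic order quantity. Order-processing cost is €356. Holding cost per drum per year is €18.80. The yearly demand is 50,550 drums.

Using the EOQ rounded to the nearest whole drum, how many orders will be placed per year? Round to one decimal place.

36.5 orders per year

2DS/H = 2·50,550·356/18.8 = 1,914,446.81
EOQ = √1,914,446.81 ≈ 1,383.64 → Q = 1,384
Orders per year = D/Q = 50,550 / 1,384 = 36.525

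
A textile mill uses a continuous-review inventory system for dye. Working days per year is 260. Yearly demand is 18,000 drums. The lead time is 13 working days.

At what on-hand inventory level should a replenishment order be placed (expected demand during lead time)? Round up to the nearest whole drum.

Daily demand d = 18,000 / 260 = 69.231 drums/day
Demand during lead time = 69.231 × 13 = 900.00
Reorder point = 900.00 → round up

900 drums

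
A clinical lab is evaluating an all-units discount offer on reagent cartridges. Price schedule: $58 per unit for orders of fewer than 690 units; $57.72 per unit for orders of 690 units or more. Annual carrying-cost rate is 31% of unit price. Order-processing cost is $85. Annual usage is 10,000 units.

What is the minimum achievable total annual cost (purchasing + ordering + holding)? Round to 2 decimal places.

H₁ = 31%×$58 = $17.9800;  H₂ = 31%×$57.72 = $17.8932
EOQ₁ = √(2×10,000×85/17.9800) = 307.49  (< 690, feasible at tier 1)
EOQ₂ = √(2×10,000×85/17.8932) = 308.23  (< 690 → use Q = 690 at tier-2 price)
TC(tier 1 (EOQ₁), Q≈307.5) = $585,528.65
TC(tier 2, Q≈690.0) = $584,605.04
Minimum at tier 2: $584,605.04

$584,605.04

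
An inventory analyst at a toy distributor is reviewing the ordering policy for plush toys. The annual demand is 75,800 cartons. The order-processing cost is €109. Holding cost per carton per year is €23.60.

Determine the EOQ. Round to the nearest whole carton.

EOQ = √(2DS/H) = √(2 × 75,800 × 109 / 23.6)
    = √(700,186.44) ≈ 836.77

837 cartons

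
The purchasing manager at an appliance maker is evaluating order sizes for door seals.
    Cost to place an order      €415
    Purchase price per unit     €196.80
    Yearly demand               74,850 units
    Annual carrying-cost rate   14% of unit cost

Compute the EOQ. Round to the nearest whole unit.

Carrying cost H = €196.8 × 14% = €27.5520/unit/yr
EOQ = √(2DS/H) = √(2 × 74,850 × 415 / 27.552)
    = √(2,254,845.38) ≈ 1,501.61

1,502 units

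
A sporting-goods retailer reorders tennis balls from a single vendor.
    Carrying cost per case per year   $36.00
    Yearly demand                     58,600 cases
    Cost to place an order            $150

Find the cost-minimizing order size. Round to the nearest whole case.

Q* = √(2·D·S / H) = √(2·58,600·150 / 36) = √488,333.3 ≈ 698.81

699 cases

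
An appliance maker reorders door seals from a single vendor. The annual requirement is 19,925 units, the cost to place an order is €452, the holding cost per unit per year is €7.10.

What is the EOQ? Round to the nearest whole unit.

1,593 units

EOQ = √(2DS/H) = √(2 × 19,925 × 452 / 7.1)
    = √(2,536,929.58) ≈ 1,592.77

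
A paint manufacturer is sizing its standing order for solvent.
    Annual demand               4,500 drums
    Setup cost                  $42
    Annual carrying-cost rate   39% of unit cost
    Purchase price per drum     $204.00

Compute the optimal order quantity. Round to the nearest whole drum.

69 drums

Carrying cost H = $204 × 39% = $79.5600/drum/yr
2DS/H = 2·4,500·42/79.56 = 4,751.13
EOQ = √4,751.13 ≈ 68.93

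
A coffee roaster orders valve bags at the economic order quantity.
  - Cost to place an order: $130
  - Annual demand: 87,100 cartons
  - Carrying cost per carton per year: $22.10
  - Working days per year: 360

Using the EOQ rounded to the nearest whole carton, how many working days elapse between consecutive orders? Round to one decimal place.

4.2 days

Optimal lot size Q* = (2 × 87,100 × $130 / $22.1)^½ ≈ 1,012.28 → Q = 1,012 cartons
Days between orders = 360 / (D/Q) = 360 / 86.067 ≈ 4.183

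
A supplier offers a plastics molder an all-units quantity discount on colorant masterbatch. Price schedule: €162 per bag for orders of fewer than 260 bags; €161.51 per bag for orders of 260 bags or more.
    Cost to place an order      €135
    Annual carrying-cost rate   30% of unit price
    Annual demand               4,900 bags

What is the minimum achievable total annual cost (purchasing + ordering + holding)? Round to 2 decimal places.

€800,242.12

H₁ = 30%×€162 = €48.6000;  H₂ = 30%×€161.51 = €48.4530
EOQ₁ = √(2×4,900×135/48.6000) = 164.99  (< 260, feasible at tier 1)
EOQ₂ = √(2×4,900×135/48.4530) = 165.24  (< 260 → use Q = 260 at tier-2 price)
TC(tier 1 (EOQ₁), Q≈165.0) = €801,818.59
TC(tier 2, Q≈260.0) = €800,242.12
Minimum at tier 2: €800,242.12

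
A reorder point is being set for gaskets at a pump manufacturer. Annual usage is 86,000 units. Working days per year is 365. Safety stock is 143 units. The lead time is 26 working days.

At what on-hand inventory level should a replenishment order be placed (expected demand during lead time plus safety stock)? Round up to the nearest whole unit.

6,270 units

Daily demand d = 86,000 / 365 = 235.616 units/day
Demand during lead time = 235.616 × 26 = 6,126.03
Reorder point = 6,126.03 + 143 = 6,269.03 → round up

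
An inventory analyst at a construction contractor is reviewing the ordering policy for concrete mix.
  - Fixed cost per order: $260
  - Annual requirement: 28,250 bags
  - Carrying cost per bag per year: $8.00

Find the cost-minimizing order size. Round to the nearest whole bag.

1,355 bags

2DS/H = 2·28,250·260/8 = 1,836,250.00
EOQ = √1,836,250.00 ≈ 1,355.08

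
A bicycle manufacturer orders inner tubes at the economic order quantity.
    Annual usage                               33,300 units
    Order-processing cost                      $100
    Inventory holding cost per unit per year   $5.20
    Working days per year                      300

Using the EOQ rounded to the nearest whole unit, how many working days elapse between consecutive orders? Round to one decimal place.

10.2 days

EOQ = √(2DS/H) = √(2 × 33,300 × 100 / 5.2)
    = √(1,280,769.23) ≈ 1,131.71 → Q = 1,132 units
Days between orders = 300 / (D/Q) = 300 / 29.417 ≈ 10.198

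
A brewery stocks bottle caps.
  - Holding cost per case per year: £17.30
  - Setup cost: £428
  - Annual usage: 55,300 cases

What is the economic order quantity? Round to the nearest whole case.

Optimal lot size Q* = (2 × 55,300 × £428 / £17.3)^½ ≈ 1,654.16

1,654 cases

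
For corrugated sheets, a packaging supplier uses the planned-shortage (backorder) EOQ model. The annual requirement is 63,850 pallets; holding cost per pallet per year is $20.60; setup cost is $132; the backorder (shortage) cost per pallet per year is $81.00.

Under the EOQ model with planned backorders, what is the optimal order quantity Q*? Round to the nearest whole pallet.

Q* = √(2DS/H) · √((H + b)/b)
   = √(2 × 63,850 × 132 / 20.6) · √((20.6 + 81) / 81)
   = 904.584 × 1.1200 ≈ 1,013.10

1,013 pallets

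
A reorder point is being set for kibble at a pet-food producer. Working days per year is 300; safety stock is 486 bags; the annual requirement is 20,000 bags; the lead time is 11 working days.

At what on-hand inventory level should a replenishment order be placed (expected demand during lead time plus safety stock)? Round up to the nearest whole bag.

1,220 bags

Daily demand d = 20,000 / 300 = 66.667 bags/day
Demand during lead time = 66.667 × 11 = 733.33
Reorder point = 733.33 + 486 = 1,219.33 → round up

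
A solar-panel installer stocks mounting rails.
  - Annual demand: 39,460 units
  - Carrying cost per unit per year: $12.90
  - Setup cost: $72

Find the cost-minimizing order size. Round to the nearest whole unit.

664 units

EOQ = √(2DS/H) = √(2 × 39,460 × 72 / 12.9)
    = √(440,483.72) ≈ 663.69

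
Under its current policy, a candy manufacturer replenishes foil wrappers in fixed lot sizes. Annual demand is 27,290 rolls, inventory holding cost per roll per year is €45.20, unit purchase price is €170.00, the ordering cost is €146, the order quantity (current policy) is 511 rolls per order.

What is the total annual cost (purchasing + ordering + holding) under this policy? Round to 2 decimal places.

Annual ordering cost = (D/Q)·S = (27,290/511) × 146 = €7,797.14
Annual holding cost  = (Q/2)·H = (511/2) × 45.2 = €11,548.60
Purchase cost = D·C = 27,290 × 170 = €4,639,300.00
Total = €7,797.14 + €11,548.60 + €4,639,300.00 = €4,658,645.74

€4,658,645.74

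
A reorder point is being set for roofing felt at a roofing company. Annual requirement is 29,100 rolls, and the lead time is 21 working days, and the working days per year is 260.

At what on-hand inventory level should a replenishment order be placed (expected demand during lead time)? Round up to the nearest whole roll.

2,351 rolls

Daily demand d = 29,100 / 260 = 111.923 rolls/day
Demand during lead time = 111.923 × 21 = 2,350.38
Reorder point = 2,350.38 → round up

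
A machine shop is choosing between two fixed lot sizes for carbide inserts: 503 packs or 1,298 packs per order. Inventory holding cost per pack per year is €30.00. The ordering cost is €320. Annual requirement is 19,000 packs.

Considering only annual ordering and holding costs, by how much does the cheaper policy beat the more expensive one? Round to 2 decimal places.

Annual cost at Q: ordering D·S/Q plus holding Q·H/2.
TC(503) = (19,000/503)×320 + (503/2)×30 = €19,632.48
TC(1,298) = (19,000/1,298)×320 + (1,298/2)×30 = €24,154.13
Cheaper: Q = 503.  Difference = €4,521.65

€4,521.65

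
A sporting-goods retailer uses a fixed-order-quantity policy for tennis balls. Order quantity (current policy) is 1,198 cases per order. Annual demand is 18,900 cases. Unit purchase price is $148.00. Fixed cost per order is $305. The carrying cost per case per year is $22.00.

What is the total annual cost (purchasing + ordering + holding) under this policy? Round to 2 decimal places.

$2,815,189.77

Orders/yr = 18,900/1,198 = 15.776; ordering cost = 15.776 × $305 = $4,811.77
Average inventory = 1,198/2 = 599; holding cost = 599 × $22 = $13,178.00
Purchase cost = D·C = 18,900 × 148 = $2,797,200.00
Total = $4,811.77 + $13,178.00 + $2,797,200.00 = $2,815,189.77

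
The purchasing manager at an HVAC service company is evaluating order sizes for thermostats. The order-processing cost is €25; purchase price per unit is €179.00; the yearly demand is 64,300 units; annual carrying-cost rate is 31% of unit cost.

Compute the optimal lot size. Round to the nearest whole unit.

Carrying cost H = €179 × 31% = €55.4900/unit/yr
Optimal lot size Q* = (2 × 64,300 × €25 / €55.49)^½ ≈ 240.70

241 units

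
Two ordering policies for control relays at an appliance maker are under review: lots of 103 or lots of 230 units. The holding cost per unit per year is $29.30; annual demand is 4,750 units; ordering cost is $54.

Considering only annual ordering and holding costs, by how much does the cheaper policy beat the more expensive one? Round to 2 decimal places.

$485.48

TC(Q) = (D/Q)S + (Q/2)H
TC(103) = (4,750/103)×54 + (103/2)×29.3 = $3,999.24
TC(230) = (4,750/230)×54 + (230/2)×29.3 = $4,484.72
Cheaper: Q = 103.  Difference = $485.48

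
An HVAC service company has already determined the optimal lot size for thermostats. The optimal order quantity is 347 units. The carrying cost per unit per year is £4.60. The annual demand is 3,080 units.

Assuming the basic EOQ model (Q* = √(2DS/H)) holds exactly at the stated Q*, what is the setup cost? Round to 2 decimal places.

£89.92

Since Q* = (2DS/H)^½, squaring gives Q*²·H = 2DS.
S = Q²H / (2D) = 347² × 4.6 / (2 × 3,080) = 89.9158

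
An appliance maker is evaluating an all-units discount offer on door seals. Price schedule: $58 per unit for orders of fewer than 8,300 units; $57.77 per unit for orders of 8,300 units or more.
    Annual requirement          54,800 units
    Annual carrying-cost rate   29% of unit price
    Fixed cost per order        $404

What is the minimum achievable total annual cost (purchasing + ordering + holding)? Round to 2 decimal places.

$3,205,690.34

H₁ = 29%×$58 = $16.8200;  H₂ = 29%×$57.77 = $16.7533
EOQ₁ = √(2×54,800×404/16.8200) = 1,622.49  (< 8,300, feasible at tier 1)
EOQ₂ = √(2×54,800×404/16.7533) = 1,625.72  (< 8,300 → use Q = 8,300 at tier-2 price)
TC(tier 1 (EOQ₁), Q≈1,622.5) = $3,205,690.34
TC(tier 2, Q≈8,300.0) = $3,237,989.57
Minimum at tier 1 (EOQ₁): $3,205,690.34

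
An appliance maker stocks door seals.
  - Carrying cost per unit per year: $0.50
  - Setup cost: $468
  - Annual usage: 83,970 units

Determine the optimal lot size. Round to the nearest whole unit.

12,538 units

Optimal lot size Q* = (2 × 83,970 × $468 / $0.5)^½ ≈ 12,537.62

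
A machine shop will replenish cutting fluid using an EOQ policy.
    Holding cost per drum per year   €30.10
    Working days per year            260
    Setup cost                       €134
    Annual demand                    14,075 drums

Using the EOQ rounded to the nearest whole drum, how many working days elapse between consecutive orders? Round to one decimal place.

Optimal lot size Q* = (2 × 14,075 × €134 / €30.1)^½ ≈ 354.00 → Q = 354 drums
T = Q/D × 260 days = 354/14,075 × 260 = 6.539 days

6.5 days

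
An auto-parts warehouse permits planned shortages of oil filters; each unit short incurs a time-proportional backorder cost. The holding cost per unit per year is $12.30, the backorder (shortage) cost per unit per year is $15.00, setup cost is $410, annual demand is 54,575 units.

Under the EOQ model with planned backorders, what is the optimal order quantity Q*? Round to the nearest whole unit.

2,573 units

Basic EOQ = √(2·54,575·410/12.3) = 1,907.442
Backorder adjustment √((H+b)/b) = √((12.3+15)/15) = 1.3491
Q* = 1,907.442 × 1.3491 ≈ 2,573.28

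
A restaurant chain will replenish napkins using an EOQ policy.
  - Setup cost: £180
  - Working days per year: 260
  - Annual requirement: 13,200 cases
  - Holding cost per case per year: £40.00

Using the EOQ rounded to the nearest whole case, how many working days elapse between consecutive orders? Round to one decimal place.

Q* = √(2·D·S / H) = √(2·13,200·180 / 40) = √118,800.0 ≈ 344.67 → Q = 345 cases
Days between orders = 260 / (D/Q) = 260 / 38.261 ≈ 6.795

6.8 days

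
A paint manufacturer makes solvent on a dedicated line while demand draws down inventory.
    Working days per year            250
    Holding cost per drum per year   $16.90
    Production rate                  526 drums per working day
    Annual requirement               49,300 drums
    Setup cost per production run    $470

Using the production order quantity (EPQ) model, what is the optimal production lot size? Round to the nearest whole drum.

d = 49,300/250 = 197.2000 drums/day;  effective holding cost H(1 − d/p) = 16.9·(1 − 197.2000/526) = 10.56411
Q* = √(2DS / H_eff) = √(2·49,300·470 / 10.56411) ≈ 2,094.45

2,094 drums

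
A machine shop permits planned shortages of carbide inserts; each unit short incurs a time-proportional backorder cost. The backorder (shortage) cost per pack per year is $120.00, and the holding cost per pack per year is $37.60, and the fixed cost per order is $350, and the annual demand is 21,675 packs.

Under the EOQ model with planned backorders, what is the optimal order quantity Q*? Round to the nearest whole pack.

Basic EOQ = √(2·21,675·350/37.6) = 635.235
Backorder adjustment √((H+b)/b) = √((37.6+120)/120) = 1.1460
Q* = 635.235 × 1.1460 ≈ 727.98

728 packs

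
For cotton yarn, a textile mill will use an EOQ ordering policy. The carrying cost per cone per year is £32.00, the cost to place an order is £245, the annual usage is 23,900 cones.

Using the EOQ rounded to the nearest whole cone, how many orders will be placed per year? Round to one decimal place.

39.5 orders per year

Q* = √(2·D·S / H) = √(2·23,900·245 / 32) = √365,968.8 ≈ 604.95 → Q = 605
N = D/Q = 23,900/605 ≈ 39.504 orders/yr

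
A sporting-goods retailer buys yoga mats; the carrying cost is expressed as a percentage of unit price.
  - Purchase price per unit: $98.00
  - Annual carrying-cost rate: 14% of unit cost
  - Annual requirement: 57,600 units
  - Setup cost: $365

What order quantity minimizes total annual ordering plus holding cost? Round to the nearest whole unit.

1,751 units

Holding cost per unit per year: H = 14% × $98 = $13.7200
Q* = √(2·D·S / H) = √(2·57,600·365 / 13.72) = √3,064,723.0 ≈ 1,750.64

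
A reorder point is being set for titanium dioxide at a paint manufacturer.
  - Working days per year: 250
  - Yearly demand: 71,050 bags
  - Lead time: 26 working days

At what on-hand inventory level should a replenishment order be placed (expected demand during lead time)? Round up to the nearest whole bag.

Daily demand d = 71,050 / 250 = 284.200 bags/day
Demand during lead time = 284.200 × 26 = 7,389.20
Reorder point = 7,389.20 → round up

7,390 bags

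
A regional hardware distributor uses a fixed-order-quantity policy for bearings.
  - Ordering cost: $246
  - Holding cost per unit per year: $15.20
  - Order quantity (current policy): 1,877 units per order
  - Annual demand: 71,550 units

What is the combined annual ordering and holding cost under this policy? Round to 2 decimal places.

Orders/yr = 71,550/1,877 = 38.119; ordering cost = 38.119 × $246 = $9,377.36
Average inventory = 1,877/2 = 938.5; holding cost = 938.5 × $15.2 = $14,265.20
Total = $9,377.36 + $14,265.20 = $23,642.56

$23,642.56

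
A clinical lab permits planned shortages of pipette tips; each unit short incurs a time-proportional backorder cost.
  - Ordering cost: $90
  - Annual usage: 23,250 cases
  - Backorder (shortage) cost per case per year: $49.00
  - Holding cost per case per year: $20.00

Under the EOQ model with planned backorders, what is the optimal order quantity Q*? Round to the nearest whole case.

Q* = √(2DS/H) · √((H + b)/b)
   = √(2 × 23,250 × 90 / 20) · √((20 + 49) / 49)
   = 457.439 × 1.1867 ≈ 542.82

543 cases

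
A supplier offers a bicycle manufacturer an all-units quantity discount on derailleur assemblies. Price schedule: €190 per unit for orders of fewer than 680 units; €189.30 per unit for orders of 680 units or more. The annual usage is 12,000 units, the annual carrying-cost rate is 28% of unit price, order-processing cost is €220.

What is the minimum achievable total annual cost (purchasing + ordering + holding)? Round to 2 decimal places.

€2,293,503.71

H₁ = 28%×€190 = €53.2000;  H₂ = 28%×€189.30 = €53.0040
EOQ₁ = √(2×12,000×220/53.2000) = 315.04  (< 680, feasible at tier 1)
EOQ₂ = √(2×12,000×220/53.0040) = 315.62  (< 680 → use Q = 680 at tier-2 price)
TC(tier 1 (EOQ₁), Q≈315.0) = €2,296,759.95
TC(tier 2, Q≈680.0) = €2,293,503.71
Minimum at tier 2: €2,293,503.71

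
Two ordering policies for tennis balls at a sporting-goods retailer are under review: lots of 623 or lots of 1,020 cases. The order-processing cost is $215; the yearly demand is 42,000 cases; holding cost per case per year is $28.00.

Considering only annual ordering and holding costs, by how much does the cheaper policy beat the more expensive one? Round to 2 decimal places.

$83.44

Annual cost at Q: ordering D·S/Q plus holding Q·H/2.
TC(623) = (42,000/623)×215 + (623/2)×28 = $23,216.38
TC(1,020) = (42,000/1,020)×215 + (1,020/2)×28 = $23,132.94
|ΔTC| = |$23,216.38 − $23,132.94| = $83.44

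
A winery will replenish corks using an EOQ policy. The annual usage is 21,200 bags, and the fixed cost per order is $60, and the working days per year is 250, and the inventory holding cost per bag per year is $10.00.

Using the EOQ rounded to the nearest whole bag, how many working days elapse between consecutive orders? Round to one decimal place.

5.9 days

2DS/H = 2·21,200·60/10 = 254,400.00
EOQ = √254,400.00 ≈ 504.38 → Q = 504 bags
T = Q/D × 250 days = 504/21,200 × 250 = 5.943 days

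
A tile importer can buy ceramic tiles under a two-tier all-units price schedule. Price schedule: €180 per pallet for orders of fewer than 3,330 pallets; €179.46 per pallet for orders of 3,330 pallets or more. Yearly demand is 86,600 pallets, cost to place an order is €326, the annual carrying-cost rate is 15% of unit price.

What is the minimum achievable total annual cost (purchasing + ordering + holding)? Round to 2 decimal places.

H₁ = 15%×€180 = €27.0000;  H₂ = 15%×€179.46 = €26.9190
EOQ₁ = √(2×86,600×326/27.0000) = 1,446.11  (< 3,330, feasible at tier 1)
EOQ₂ = √(2×86,600×326/26.9190) = 1,448.28  (< 3,330 → use Q = 3,330 at tier-2 price)
TC(tier 1 (EOQ₁), Q≈1,446.1) = €15,627,044.93
TC(tier 2, Q≈3,330.0) = €15,594,534.09
Minimum at tier 2: €15,594,534.09

€15,594,534.09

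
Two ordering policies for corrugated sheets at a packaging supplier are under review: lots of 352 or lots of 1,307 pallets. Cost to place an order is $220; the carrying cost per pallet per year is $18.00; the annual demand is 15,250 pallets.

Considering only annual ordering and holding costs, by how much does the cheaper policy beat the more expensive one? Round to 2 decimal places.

$1,630.70

For each Q, cost = (D/Q)·S + (Q/2)·H.
TC(352) = (15,250/352)×220 + (352/2)×18 = $12,699.25
TC(1,307) = (15,250/1,307)×220 + (1,307/2)×18 = $14,329.95
Cheaper: Q = 352.  Difference = $1,630.70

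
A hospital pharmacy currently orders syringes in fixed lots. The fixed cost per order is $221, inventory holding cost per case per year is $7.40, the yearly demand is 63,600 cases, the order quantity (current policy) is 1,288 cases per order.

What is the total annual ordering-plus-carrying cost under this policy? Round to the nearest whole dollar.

Annual ordering cost = (D/Q)·S = (63,600/1,288) × 221 = $10,912.73
Annual holding cost  = (Q/2)·H = (1,288/2) × 7.4 = $4,765.60
Total = $10,912.73 + $4,765.60 = $15,678.33

$15,678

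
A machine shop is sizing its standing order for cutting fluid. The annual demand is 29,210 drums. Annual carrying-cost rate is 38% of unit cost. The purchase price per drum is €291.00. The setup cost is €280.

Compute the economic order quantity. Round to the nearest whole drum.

385 drums

Holding cost per drum per year: H = 38% × €291 = €110.5800
Optimal lot size Q* = (2 × 29,210 × €280 / €110.58)^½ ≈ 384.61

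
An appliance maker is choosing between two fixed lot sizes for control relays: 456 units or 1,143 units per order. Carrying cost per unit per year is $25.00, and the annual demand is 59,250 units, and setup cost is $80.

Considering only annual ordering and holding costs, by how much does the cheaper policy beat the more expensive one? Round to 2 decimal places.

Annual cost at Q: ordering D·S/Q plus holding Q·H/2.
TC(456) = (59,250/456)×80 + (456/2)×25 = $16,094.74
TC(1,143) = (59,250/1,143)×80 + (1,143/2)×25 = $18,434.48
Cheaper: Q = 456.  Difference = $2,339.74

$2,339.74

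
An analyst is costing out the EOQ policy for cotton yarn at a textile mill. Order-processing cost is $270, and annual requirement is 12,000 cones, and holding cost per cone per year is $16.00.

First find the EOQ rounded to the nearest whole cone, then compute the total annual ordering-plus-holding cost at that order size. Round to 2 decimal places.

2DS/H = 2·12,000·270/16 = 405,000.00
EOQ = √405,000.00 ≈ 636.40 → Q = 636 cones
Orders/yr = 12,000/636 = 18.868; ordering cost = 18.868 × $270 = $5,094.34
Average inventory = 636/2 = 318; holding cost = 318 × $16 = $5,088.00
Total = $5,094.34 + $5,088.00 = $10,182.34

$10,182.34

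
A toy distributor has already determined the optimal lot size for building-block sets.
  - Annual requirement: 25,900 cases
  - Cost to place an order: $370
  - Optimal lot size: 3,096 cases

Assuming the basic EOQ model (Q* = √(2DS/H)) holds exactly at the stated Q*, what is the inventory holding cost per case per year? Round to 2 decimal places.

$2.00

Since Q* = (2DS/H)^½, squaring gives Q*²·H = 2DS.
H = 2DS / Q² = 2 × 25,900 × 370 / 3,096² = 1.9995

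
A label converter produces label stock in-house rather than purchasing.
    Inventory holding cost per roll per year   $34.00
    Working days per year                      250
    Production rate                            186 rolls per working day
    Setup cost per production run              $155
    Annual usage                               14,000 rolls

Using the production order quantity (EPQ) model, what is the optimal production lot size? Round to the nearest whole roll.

427 rolls

Daily demand d = 14,000/250 = 56.000; p = 186; 1 − d/p = 0.69892
EPQ = √(2DS / (H(1 − d/p)))
    = √(2 × 14,000 × 155 / (34 × 0.69892)) ≈ 427.36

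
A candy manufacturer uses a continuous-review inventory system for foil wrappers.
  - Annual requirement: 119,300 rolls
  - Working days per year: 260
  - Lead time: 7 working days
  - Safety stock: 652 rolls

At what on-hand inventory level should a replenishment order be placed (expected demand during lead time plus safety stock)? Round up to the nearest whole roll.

3,864 rolls

Daily demand d = 119,300 / 260 = 458.846 rolls/day
Demand during lead time = 458.846 × 7 = 3,211.92
Reorder point = 3,211.92 + 652 = 3,863.92 → round up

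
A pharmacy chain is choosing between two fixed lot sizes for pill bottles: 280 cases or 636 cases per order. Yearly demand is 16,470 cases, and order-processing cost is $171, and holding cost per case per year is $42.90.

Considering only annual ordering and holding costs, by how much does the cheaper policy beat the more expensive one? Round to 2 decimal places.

Annual cost at Q: ordering D·S/Q plus holding Q·H/2.
TC(280) = (16,470/280)×171 + (280/2)×42.9 = $16,064.46
TC(636) = (16,470/636)×171 + (636/2)×42.9 = $18,070.45
Cheaper: Q = 280.  Difference = $2,005.99

$2,005.99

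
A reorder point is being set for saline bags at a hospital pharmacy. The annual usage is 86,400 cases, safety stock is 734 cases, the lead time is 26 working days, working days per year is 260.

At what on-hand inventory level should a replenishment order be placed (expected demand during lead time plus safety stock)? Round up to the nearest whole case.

Daily demand d = 86,400 / 260 = 332.308 cases/day
Demand during lead time = 332.308 × 26 = 8,640.00
Reorder point = 8,640.00 + 734 = 9,374.00 → round up

9,374 cases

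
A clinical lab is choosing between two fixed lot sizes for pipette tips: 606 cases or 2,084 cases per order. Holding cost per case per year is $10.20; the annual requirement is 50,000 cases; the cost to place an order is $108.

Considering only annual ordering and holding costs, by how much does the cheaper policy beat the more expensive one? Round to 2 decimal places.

For each Q, cost = (D/Q)·S + (Q/2)·H.
TC(606) = (50,000/606)×108 + (606/2)×10.2 = $12,001.49
TC(2,084) = (50,000/2,084)×108 + (2,084/2)×10.2 = $13,219.57
Lots of 606 are cheaper by $1,218.08.

$1,218.08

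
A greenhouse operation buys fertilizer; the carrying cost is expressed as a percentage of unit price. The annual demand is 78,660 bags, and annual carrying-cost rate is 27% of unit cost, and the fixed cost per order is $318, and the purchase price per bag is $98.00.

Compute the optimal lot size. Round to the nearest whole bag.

Carrying cost H = $98 × 27% = $26.4600/bag/yr
2DS/H = 2·78,660·318/26.46 = 1,890,693.88
EOQ = √1,890,693.88 ≈ 1,375.03

1,375 bags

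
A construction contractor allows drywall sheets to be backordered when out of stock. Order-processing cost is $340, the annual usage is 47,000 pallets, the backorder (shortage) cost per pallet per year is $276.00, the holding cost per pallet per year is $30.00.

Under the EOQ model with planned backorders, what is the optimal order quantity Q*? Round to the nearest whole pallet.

1,087 pallets

Q* = √(2DS/H) · √((H + b)/b)
   = √(2 × 47,000 × 340 / 30) · √((30 + 276) / 276)
   = 1,032.150 × 1.0529 ≈ 1,086.80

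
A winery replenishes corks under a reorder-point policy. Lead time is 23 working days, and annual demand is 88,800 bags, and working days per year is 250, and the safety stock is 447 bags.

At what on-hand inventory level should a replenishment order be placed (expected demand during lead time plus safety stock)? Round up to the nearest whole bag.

Daily demand d = 88,800 / 250 = 355.200 bags/day
Demand during lead time = 355.200 × 23 = 8,169.60
Reorder point = 8,169.60 + 447 = 8,616.60 → round up

8,617 bags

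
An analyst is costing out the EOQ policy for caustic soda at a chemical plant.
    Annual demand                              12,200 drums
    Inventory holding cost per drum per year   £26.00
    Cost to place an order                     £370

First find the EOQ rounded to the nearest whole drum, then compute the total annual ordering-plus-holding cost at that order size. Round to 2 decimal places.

£15,320.84

2DS/H = 2·12,200·370/26 = 347,230.77
EOQ = √347,230.77 ≈ 589.26 → Q = 589 drums
Ordering: D/Q × S = 12,200/589 × £370 = £7,663.84
Holding:  Q/2 × H = 589/2 × £26 = £7,657.00
Total = £7,663.84 + £7,657.00 = £15,320.84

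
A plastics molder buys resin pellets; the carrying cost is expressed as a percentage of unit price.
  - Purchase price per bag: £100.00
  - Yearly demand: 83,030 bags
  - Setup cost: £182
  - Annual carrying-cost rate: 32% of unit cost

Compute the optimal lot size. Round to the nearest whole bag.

H = i·C = 0.32 × £100 = £32.0000 per bag-year
EOQ = √(2DS/H) = √(2 × 83,030 × 182 / 32)
    = √(944,466.25) ≈ 971.84

972 bags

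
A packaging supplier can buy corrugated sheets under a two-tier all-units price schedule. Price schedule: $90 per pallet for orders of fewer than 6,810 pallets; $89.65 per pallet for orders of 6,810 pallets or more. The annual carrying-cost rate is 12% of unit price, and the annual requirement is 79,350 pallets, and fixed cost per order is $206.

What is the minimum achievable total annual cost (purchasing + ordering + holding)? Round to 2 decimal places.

H₁ = 12%×$90 = $10.8000;  H₂ = 12%×$89.65 = $10.7580
EOQ₁ = √(2×79,350×206/10.8000) = 1,739.84  (< 6,810, feasible at tier 1)
EOQ₂ = √(2×79,350×206/10.7580) = 1,743.24  (< 6,810 → use Q = 6,810 at tier-2 price)
TC(tier 1 (EOQ₁), Q≈1,739.8) = $7,160,290.31
TC(tier 2, Q≈6,810.0) = $7,152,758.80
Minimum at tier 2: $7,152,758.80

$7,152,758.80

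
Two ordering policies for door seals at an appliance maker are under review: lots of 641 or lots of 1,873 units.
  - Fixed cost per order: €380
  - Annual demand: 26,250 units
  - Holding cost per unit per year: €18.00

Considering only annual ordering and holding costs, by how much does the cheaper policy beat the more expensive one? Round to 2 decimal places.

For each Q, cost = (D/Q)·S + (Q/2)·H.
TC(641) = (26,250/641)×380 + (641/2)×18 = €21,330.62
TC(1,873) = (26,250/1,873)×380 + (1,873/2)×18 = €22,182.68
Lots of 641 are cheaper by €852.06.

€852.06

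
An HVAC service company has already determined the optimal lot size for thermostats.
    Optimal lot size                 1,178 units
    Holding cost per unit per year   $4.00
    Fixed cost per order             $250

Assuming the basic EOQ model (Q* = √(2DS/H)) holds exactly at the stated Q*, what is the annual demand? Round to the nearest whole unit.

11,101 units per year

Since Q* = (2DS/H)^½, squaring gives Q*²·H = 2DS.
D = Q²H / (2S) = 1,178² × 4 / (2 × 250) = 11,101.47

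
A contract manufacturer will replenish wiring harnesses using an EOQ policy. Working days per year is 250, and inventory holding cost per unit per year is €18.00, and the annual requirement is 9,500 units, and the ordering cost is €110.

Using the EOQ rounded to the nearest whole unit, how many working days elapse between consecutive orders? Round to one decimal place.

9.0 days

Optimal lot size Q* = (2 × 9,500 × €110 / €18)^½ ≈ 340.75 → Q = 341 units
Cycle time = (working days × Q)/D = (250 × 341) / 9,500 = 8.974 days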